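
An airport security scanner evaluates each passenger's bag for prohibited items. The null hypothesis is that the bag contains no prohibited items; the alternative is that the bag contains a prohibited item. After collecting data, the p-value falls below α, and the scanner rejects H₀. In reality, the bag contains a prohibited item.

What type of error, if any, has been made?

Neither — the decision is correct.

The test rejected a false H₀ — the decision matches the true state.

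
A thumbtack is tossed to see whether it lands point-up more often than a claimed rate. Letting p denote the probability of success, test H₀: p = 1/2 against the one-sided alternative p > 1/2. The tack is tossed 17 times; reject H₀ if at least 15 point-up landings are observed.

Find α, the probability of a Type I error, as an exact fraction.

77/65536

The Type I error probability is α = P(X ≥ 15) computed under H₀, where X ~ Binomial(17, 1/2).
P(X ≥ 15) = [C(17,15) + C(17,16) + C(17,17)] / 2^17 = (136 + 17 + 1) / 131072 = 154/131072 = 77/65536.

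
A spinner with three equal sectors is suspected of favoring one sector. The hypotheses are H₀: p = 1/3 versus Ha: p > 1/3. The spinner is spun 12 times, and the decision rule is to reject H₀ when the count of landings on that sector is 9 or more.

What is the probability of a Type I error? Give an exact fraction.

683/177147

Under H₀, K ~ Binomial(12, 1/3), and α = P(K ≥ 9).
Summing C(12,j)(1/3)^j(2/3)^{12−j} for j = 9,…,12 gives 683/177147.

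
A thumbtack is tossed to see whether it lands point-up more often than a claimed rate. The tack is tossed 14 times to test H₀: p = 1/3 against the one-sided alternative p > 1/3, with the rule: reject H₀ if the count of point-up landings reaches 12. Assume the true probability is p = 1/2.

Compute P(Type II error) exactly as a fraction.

Under the alternative p = 1/2, S ~ Binomial(14, 1/2); β is the probability the test does not reject, P(S < 12).
Adding the binomial probabilities P(S=0)+…+P(S=11) at p = 1/2 gives 8139/8192.

8139/8192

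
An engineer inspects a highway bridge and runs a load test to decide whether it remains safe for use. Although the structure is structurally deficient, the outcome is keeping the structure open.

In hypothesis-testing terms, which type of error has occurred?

Type II error

The null hypothesis here is that the structure meets the required load capacity (safe).
'Keeping the structure open' corresponds to failing to reject H₀.
H₀ was not rejected but H₀ is false — a Type II error (false negative).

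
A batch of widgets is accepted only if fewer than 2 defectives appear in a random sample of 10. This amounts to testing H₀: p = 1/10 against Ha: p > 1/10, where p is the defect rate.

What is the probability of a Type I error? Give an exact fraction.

Under H₀, X ~ Binomial(10, 1/10); the Type I error rate is P(X ≥ 2).
Via the complement, α = 1 − Σ_{j=0}^{1} C(10,j)(1/10)^j(9/10)^{10-j} = 2639010709/10000000000.

2639010709/10000000000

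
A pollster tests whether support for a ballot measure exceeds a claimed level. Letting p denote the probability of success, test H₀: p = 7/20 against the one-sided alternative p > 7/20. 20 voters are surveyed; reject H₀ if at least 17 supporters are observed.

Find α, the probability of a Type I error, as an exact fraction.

Under H₀, Y ~ Binomial(20, 7/20), and α = P(Y ≥ 17).
P(Y ≥ 17) = Σ_{j=17}^{20} C(20,j)·(7/20)^j·(13/20)^{20-j} = 637973598365478054631/104857600000000000000000000.

637973598365478054631/104857600000000000000000000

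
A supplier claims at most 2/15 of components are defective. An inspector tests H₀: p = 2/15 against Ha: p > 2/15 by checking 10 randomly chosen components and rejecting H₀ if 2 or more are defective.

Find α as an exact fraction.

75567303772/192216796875

The significance level is the probability, assuming p = 2/15, of seeing 2 or more defectives in 10 draws.
Computing the lower-tail complement: 1 − 116649493103/192216796875 = 75567303772/192216796875.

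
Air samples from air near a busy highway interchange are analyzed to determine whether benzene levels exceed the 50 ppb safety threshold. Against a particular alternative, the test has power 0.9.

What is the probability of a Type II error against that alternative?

0.1

Power = 1 − β, so β = 1 − 0.9 = 0.1.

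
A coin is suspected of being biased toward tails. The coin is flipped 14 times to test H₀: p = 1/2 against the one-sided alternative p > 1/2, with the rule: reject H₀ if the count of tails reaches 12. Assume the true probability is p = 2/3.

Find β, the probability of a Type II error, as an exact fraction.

1426387/1594323

A Type II error is failing to reject when Ha holds: with p = 2/3, β = P(K ≤ 11).
Equivalently, β = 1 − P(K ≥ 12) = 1426387/1594323.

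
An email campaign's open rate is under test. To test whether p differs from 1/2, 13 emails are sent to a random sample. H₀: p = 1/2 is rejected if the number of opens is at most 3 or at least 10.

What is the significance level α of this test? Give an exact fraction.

Under H₀, X ~ Binomial(13, 1/2); α is the probability of landing in either tail, P(X ≤ 3) + P(X ≥ 10).
Each tail has probability (1 + 13 + 78 + 286)/8192; doubling gives α = 756/8192 = 189/2048.

189/2048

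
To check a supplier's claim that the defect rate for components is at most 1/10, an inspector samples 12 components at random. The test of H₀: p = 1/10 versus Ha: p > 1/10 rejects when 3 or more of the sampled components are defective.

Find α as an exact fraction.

22173995549/200000000000

The significance level is the probability, assuming p = 1/10, of seeing 3 or more defectives in 12 draws.
Computing the lower-tail complement: 1 − 177826004451/200000000000 = 22173995549/200000000000.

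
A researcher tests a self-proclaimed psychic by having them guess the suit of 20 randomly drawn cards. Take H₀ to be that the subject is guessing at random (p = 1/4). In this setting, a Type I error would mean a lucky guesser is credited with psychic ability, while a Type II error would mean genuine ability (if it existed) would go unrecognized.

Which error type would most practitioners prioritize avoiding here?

Type I error

The Type I consequence (a lucky guesser is credited with psychic ability) is more severe than the Type II consequence (genuine ability (if it existed) would go unrecognized).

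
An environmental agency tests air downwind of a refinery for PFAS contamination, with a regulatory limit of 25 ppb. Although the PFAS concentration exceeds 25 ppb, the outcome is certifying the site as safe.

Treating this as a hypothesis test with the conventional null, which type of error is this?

The null hypothesis here is that the PFAS concentration is at or below 25 ppb (safe).
'Certifying the site as safe' corresponds to failing to reject H₀.
H₀ was not rejected but H₀ is false — a Type II error (false negative).

Type II error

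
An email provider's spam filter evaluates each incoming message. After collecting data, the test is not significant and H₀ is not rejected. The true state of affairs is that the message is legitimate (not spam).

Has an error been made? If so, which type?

No error (correct decision).

The conventional null hypothesis here is that the message is legitimate (not spam).
The test retained a true H₀ — the decision matches the true state.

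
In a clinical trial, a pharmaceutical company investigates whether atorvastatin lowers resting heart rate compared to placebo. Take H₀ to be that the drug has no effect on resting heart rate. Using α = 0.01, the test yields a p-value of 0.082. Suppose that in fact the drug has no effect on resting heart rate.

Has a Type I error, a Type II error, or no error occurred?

Since p = 0.082 ≥ α = 0.01, H₀ is not rejected.
H₀ is true (actually the drug has no effect on resting heart rate).
The decision matches the true state — no error.

No error (correct decision).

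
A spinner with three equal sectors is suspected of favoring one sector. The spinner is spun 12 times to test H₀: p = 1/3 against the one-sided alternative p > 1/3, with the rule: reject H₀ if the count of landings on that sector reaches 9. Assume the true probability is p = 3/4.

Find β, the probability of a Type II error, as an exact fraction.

5892517/16777216

A Type II error is failing to reject when Ha holds: with p = 3/4, β = P(K ≤ 8).
Equivalently, β = 1 − P(K ≥ 9) = 5892517/16777216.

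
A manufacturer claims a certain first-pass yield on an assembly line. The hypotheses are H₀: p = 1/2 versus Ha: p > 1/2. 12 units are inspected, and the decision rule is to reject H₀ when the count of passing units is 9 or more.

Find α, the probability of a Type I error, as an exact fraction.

299/4096

The Type I error probability is α = P(X ≥ 9) computed under H₀, where X ~ Binomial(12, 1/2).
Summing the upper tail: (220 + 66 + 12 + 1) / 2^12 = 299/4096.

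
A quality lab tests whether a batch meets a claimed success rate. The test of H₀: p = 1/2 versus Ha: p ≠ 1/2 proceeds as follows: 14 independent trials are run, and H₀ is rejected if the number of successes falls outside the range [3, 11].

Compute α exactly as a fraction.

The significance level is the null-hypothesis probability of the rejection region {≤2} ∪ {≥12}.
The two tails are symmetric, so α = 2·(1 + 14 + 91)/2^14 = 212/16384 = 53/4096.

53/4096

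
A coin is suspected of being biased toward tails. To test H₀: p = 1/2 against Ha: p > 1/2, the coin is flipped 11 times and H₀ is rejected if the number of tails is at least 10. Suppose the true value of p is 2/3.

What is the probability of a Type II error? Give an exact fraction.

β = P(fail to reject H₀ | Ha true) = P(Y ≤ 9 | p = 2/3), Y ~ Binomial(11, 2/3).
Summing C(11,j)·(2/3)^j·(1/3)^{11-j} for j = 0..9 gives 163835/177147.

163835/177147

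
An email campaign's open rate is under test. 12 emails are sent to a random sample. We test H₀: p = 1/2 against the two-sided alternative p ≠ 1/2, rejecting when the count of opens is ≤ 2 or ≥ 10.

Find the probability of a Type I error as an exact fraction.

Under H₀, Y ~ Binomial(12, 1/2); α is the probability of landing in either tail, P(Y ≤ 2) + P(Y ≥ 10).
The two tails are symmetric, so α = 2·(1 + 12 + 66)/2^12 = 158/4096 = 79/2048.

79/2048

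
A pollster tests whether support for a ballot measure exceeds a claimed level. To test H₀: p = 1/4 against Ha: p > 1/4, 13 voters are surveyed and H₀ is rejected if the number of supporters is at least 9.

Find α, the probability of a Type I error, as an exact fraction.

66379/67108864

α = P(reject H₀ | H₀ true) = P(S ≥ 9 | p = 1/4), with S ~ Binomial(13, 1/4).
P(S ≥ 9) = Σ_{j=9}^{13} C(13,j)·(1/4)^j·(3/4)^{13-j} = 66379/67108864.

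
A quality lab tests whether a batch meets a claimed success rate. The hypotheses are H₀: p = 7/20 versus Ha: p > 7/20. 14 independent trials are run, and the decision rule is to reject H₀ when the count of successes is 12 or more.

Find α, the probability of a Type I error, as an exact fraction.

115588589415551/819200000000000000

Under H₀, X ~ Binomial(14, 7/20), and α = P(X ≥ 12).
P(X ≥ 12) = Σ_{j=12}^{14} C(14,j)·(7/20)^j·(13/20)^{14-j} = 115588589415551/819200000000000000.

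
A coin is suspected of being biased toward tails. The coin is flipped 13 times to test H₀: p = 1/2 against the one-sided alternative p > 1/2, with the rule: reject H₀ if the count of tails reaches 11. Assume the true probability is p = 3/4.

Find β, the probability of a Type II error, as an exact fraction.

β = P(fail to reject H₀ | Ha true) = P(X ≤ 10 | p = 3/4), X ~ Binomial(13, 3/4).
Adding the binomial probabilities P(X=0)+…+P(X=10) at p = 3/4 gives 22394171/33554432.

22394171/33554432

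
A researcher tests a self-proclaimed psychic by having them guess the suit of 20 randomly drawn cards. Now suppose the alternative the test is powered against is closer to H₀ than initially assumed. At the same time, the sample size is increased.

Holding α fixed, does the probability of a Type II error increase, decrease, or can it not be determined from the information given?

Cannot be determined from the information given.

The first change alone would make β increase; the second alone would make β decrease. Which effect dominates depends on the magnitudes, which are not given.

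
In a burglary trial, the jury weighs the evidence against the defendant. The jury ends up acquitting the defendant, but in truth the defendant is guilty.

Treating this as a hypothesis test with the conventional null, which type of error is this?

The null hypothesis here is that the defendant is innocent.
'Acquitting the defendant' corresponds to failing to reject H₀.
H₀ was not rejected but H₀ is false — a Type II error (false negative).

Type II error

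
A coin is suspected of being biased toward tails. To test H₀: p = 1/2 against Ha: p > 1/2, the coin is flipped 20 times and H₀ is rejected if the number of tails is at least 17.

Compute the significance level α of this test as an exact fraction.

The Type I error probability is α = P(Y ≥ 17) computed under H₀, where Y ~ Binomial(20, 1/2).
P(Y ≥ 17) = [C(20,17) + C(20,18) + C(20,19) + C(20,20)] / 2^20 = (1140 + 190 + 20 + 1) / 1048576 = 1351/1048576.

1351/1048576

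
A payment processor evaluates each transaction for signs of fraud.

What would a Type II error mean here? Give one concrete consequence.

With the conventional null hypothesis that the transaction is legitimate:
A Type II error is failing to reject H₀ when H₀ is false.
Here that means approving the transaction when actually the transaction is fraudulent.

A Type II error would mean concluding that the transaction is legitimate (or at least failing to establish that the transaction is fraudulent) when in fact the transaction is fraudulent. Consequence: a fraudulent charge goes through and the bank absorbs the loss.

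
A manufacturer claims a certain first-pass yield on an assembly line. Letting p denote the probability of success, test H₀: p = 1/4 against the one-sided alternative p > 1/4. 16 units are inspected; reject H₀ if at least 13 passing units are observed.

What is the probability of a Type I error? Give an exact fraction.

α = P(reject H₀ | H₀ true) = P(S ≥ 13 | p = 1/4), with S ~ Binomial(16, 1/4).
Adding the binomial terms for j = 13 through 16 with p = 1/4 yields 16249/4294967296.

16249/4294967296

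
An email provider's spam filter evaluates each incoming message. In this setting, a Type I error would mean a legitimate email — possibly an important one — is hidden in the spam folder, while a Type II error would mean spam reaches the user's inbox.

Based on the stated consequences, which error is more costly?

The Type I consequence (a legitimate email — possibly an important one — is hidden in the spam folder) is more severe than the Type II consequence (spam reaches the user's inbox).

Type I error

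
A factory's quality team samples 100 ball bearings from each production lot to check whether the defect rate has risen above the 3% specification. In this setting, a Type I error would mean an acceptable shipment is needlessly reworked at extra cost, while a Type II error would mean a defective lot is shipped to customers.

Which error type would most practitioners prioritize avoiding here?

The Type II consequence (a defective lot is shipped to customers) is more severe than the Type I consequence (an acceptable shipment is needlessly reworked at extra cost).

Type II error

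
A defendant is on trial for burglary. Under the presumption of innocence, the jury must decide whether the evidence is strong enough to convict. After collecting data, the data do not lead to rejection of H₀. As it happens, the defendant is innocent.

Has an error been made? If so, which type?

Neither — the decision is correct.

The conventional null hypothesis here is that the defendant is innocent.
The test retained a true H₀ — the decision matches the true state.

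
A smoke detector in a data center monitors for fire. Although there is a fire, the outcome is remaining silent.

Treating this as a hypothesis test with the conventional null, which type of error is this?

The null hypothesis here is that there is no fire.
'Remaining silent' corresponds to failing to reject H₀.
H₀ was not rejected but H₀ is false — a Type II error (false negative).

Type II error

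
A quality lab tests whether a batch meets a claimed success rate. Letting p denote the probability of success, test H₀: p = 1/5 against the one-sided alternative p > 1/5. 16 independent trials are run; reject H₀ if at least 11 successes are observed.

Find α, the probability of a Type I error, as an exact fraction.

The Type I error probability is α = P(Y ≥ 11) computed under H₀, where Y ~ Binomial(16, 1/5).
Summing C(16,j)(1/5)^j(4/5)^{16−j} for j = 11,…,16 gives 4976577/152587890625.

4976577/152587890625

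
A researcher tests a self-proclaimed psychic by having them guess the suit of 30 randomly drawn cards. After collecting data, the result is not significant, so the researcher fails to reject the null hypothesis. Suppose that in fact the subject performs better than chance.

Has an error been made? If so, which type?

The conventional null hypothesis here is that the subject is guessing at random (p = 1/4).
H₀ was not rejected, but H₀ is actually false.
Failing to reject a false null hypothesis is a Type II error (false negative).

Type II error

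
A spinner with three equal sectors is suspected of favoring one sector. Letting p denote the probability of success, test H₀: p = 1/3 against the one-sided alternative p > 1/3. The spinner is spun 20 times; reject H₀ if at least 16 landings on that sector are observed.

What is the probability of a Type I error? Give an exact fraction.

29147/1162261467

α = P(reject H₀ | H₀ true) = P(K ≥ 16 | p = 1/3), with K ~ Binomial(20, 1/3).
Adding the binomial terms for j = 16 through 20 with p = 1/3 yields 29147/1162261467.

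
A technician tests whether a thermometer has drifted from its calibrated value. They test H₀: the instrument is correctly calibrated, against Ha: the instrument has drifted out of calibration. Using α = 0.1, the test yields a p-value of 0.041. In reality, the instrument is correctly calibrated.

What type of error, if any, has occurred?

Since p = 0.041 < α = 0.1, H₀ is rejected.
H₀ is true (actually the instrument is correctly calibrated).
Rejecting a true H₀ is a Type I error.

Type I error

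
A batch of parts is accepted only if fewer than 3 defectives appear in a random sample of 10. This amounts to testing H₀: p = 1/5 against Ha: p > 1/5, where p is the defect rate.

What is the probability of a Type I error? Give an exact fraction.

The significance level is the probability, assuming p = 1/5, of seeing 3 or more defectives in 10 draws.
Computing the lower-tail complement: 1 − 6619136/9765625 = 3146489/9765625.

3146489/9765625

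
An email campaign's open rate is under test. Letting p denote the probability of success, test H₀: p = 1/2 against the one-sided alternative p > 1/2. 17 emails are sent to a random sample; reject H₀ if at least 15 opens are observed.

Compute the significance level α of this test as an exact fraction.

77/65536

α = P(reject H₀ | H₀ true) = P(X ≥ 15 | p = 1/2), with X ~ Binomial(17, 1/2).
That's C(17,15) + C(17,16) + C(17,17) over 2^17, i.e. (136 + 17 + 1)/131072 = 154/131072 = 77/65536.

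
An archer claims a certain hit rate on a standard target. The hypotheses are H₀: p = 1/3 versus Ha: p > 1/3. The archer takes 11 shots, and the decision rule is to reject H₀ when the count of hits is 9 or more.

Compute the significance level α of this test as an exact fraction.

α = P(reject H₀ | H₀ true) = P(X ≥ 9 | p = 1/3), with X ~ Binomial(11, 1/3).
Adding the binomial terms for j = 9 through 11 with p = 1/3 yields 1/729.

1/729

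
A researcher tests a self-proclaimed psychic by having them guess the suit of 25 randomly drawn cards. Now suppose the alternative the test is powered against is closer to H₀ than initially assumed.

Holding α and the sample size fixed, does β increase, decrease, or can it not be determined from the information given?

It increases.

When the true parameter is near the null value, the test has a harder time distinguishing Ha from H₀.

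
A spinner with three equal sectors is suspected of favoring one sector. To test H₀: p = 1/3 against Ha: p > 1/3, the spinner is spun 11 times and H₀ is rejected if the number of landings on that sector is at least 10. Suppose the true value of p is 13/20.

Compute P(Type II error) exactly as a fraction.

A Type II error is failing to reject when Ha holds: with p = 13/20, β = P(K ≤ 9).
Summing C(11,j)·(13/20)^j·(7/20)^{11-j} for j = 0..9 gives 19239273573359/20480000000000.

19239273573359/20480000000000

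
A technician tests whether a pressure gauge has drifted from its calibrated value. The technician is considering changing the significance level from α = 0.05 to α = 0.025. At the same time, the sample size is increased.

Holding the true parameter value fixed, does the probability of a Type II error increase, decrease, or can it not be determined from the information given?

Cannot be determined from the information given.

The first change alone would make β increase; the second alone would make β decrease. Which effect dominates depends on the magnitudes, which are not given.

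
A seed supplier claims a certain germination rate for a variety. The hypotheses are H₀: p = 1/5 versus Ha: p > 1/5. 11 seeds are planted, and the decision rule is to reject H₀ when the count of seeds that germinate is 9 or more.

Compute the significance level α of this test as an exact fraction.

The Type I error probability is α = P(S ≥ 9) computed under H₀, where S ~ Binomial(11, 1/5).
Summing C(11,j)(1/5)^j(4/5)^{11−j} for j = 9,…,11 gives 37/1953125.

37/1953125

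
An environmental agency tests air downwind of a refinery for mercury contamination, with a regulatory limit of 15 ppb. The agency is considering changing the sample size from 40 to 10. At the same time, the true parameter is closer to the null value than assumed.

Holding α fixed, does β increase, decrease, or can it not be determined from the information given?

Reducing n widens both sampling distributions, so the test has less ability to distinguish Ha from H₀. A smaller true effect puts the Ha sampling distribution closer to H₀, so more of it falls in the non-rejection region. Both changes push β in the same direction.

It increases.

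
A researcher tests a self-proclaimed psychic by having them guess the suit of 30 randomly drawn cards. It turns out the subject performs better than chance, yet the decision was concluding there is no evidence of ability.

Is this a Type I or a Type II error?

The null hypothesis here is that the subject is guessing at random (p = 1/4).
'Concluding there is no evidence of ability' corresponds to failing to reject H₀.
H₀ was not rejected but H₀ is false — a Type II error (false negative).

Type II error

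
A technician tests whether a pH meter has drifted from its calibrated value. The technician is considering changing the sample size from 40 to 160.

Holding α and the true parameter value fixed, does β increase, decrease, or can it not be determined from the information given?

A larger sample reduces the standard error, pulling the sampling distribution under Ha further from the non-rejection region.

It decreases.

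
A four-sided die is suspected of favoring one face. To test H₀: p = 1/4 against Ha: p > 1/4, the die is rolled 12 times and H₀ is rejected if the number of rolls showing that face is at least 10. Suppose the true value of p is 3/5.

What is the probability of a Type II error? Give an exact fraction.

β = P(fail to reject H₀ | Ha true) = P(X ≤ 9 | p = 3/5), X ~ Binomial(12, 3/5).
Adding the binomial probabilities P(X=0)+…+P(X=9) at p = 3/5 gives 44753744/48828125.

44753744/48828125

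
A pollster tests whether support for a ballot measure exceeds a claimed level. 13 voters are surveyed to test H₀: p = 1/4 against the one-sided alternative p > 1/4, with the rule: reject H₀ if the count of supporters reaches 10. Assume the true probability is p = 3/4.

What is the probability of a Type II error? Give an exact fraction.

3487541/8388608

A Type II error is failing to reject when Ha holds: with p = 3/4, β = P(K ≤ 9).
Adding the binomial probabilities P(K=0)+…+P(K=9) at p = 3/4 gives 3487541/8388608.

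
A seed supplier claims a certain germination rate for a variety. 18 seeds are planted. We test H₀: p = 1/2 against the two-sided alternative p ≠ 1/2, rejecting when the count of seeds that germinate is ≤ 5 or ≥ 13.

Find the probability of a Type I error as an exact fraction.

1577/16384

α = P(S ≤ 5 or S ≥ 13 | p = 1/2), S ~ Binomial(18, 1/2).
By symmetry, α = 2·P(S ≤ 5) = 2·(1 + 18 + 153 + 816 + 3060 + 8568)/262144 = 25232/262144 = 1577/16384.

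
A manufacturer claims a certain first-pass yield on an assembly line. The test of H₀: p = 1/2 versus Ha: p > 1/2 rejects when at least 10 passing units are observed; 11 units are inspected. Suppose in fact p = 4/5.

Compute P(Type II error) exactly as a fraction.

6619897/9765625

β = P(fail to reject H₀ | Ha true) = P(K ≤ 9 | p = 4/5), K ~ Binomial(11, 4/5).
Equivalently, β = 1 − P(K ≥ 10) = 6619897/9765625.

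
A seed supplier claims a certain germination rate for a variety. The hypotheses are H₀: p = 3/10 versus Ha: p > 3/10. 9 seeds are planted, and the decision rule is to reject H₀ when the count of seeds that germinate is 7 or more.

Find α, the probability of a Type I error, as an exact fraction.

Under H₀, Y ~ Binomial(9, 3/10), and α = P(Y ≥ 7).
Adding the binomial terms for j = 7 through 9 with p = 3/10 yields 2145447/500000000.

2145447/500000000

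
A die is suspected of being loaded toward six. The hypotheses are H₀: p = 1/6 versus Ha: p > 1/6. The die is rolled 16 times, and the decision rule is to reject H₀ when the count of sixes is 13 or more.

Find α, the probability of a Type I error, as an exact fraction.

Under H₀, K ~ Binomial(16, 1/6), and α = P(K ≥ 13).
P(K ≥ 13) = Σ_{j=13}^{16} C(16,j)·(1/6)^j·(5/6)^{16-j} = 73081/2821109907456.

73081/2821109907456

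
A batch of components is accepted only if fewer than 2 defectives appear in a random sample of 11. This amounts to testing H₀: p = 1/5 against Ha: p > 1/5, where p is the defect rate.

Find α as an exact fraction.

6619897/9765625

The significance level is the probability, assuming p = 1/5, of seeing 2 or more defectives in 11 draws.
α = 1 − P(K ≤ 1) = 1 − 3145728/9765625 = 6619897/9765625.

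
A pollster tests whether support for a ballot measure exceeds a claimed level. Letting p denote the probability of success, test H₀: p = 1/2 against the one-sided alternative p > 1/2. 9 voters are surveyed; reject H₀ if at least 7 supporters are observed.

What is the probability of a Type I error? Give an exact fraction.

23/256

α = P(reject H₀ | H₀ true) = P(S ≥ 7 | p = 1/2), with S ~ Binomial(9, 1/2).
Summing the upper tail: (36 + 9 + 1) / 2^9 = 46/512 = 23/256.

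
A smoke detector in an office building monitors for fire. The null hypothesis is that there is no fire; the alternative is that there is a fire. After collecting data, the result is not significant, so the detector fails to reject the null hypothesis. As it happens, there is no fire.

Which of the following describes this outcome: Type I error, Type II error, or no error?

The test retained a true H₀ — the decision matches the true state.

Neither — the decision is correct.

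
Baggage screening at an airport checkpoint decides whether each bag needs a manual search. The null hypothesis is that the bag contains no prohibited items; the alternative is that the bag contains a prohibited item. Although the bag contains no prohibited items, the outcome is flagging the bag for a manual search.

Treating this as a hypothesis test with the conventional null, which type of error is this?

'Flagging the bag for a manual search' corresponds to rejecting H₀.
H₀ was rejected but H₀ is true — a Type I error (false positive).

Type I error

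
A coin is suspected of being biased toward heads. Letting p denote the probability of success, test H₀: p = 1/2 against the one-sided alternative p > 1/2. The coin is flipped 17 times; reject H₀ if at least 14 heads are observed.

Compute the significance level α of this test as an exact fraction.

417/65536

α = P(reject H₀ | H₀ true) = P(Y ≥ 14 | p = 1/2), with Y ~ Binomial(17, 1/2).
That's C(17,14) + C(17,15) + C(17,16) + C(17,17) over 2^17, i.e. (680 + 136 + 17 + 1)/131072 = 834/131072 = 417/65536.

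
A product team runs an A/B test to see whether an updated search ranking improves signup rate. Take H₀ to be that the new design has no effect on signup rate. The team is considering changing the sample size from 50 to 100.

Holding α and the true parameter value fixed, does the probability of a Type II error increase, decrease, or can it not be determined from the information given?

A larger sample reduces the standard error, pulling the sampling distribution under Ha further from the non-rejection region.

It decreases.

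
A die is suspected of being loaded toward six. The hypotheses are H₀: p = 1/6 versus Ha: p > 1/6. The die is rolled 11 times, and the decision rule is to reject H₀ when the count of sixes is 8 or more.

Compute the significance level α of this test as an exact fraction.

919/15116544

α = P(reject H₀ | H₀ true) = P(Y ≥ 8 | p = 1/6), with Y ~ Binomial(11, 1/6).
P(Y ≥ 8) = Σ_{j=8}^{11} C(11,j)·(1/6)^j·(5/6)^{11-j} = 919/15116544.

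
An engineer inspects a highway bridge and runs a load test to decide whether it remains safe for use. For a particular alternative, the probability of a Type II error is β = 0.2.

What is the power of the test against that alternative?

Power = 1 − β = 1 − 0.2 = 0.8.

0.8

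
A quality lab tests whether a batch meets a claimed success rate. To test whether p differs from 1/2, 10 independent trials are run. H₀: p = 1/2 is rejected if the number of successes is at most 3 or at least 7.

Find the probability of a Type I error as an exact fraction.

11/32

Under H₀, K ~ Binomial(10, 1/2); α is the probability of landing in either tail, P(K ≤ 3) + P(K ≥ 7).
The two tails are symmetric, so α = 2·(1 + 10 + 45 + 120)/2^10 = 352/1024 = 11/32.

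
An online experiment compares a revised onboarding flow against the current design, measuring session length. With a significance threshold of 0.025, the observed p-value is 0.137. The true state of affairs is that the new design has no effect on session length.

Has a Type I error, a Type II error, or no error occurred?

The conventional null hypothesis is that the new design has no effect on session length.
Since p = 0.137 ≥ α = 0.025, H₀ is not rejected.
H₀ is true (actually the new design has no effect on session length).
The decision matches the true state — no error.

No error — this is a correct decision.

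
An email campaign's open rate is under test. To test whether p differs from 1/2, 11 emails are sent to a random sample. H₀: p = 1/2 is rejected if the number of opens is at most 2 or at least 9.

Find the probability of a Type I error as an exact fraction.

67/1024

Under H₀, X ~ Binomial(11, 1/2); α is the probability of landing in either tail, P(X ≤ 2) + P(X ≥ 9).
The two tails are symmetric, so α = 2·(1 + 11 + 55)/2^11 = 134/2048 = 67/1024.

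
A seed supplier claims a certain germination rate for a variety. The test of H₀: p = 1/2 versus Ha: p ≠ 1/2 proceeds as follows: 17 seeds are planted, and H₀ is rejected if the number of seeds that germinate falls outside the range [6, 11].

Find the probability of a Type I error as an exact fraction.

Under H₀, K ~ Binomial(17, 1/2); α is the probability of landing in either tail, P(K ≤ 5) + P(K ≥ 12).
Each tail has probability (1 + 17 + 136 + 680 + 2380 + 6188)/131072; doubling gives α = 18804/131072 = 4701/32768.

4701/32768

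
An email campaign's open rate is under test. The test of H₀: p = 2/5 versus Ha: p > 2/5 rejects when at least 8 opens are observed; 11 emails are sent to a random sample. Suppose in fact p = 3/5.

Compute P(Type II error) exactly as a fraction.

A Type II error is failing to reject when Ha holds: with p = 3/5, β = P(K ≤ 7).
Adding the binomial probabilities P(K=0)+…+P(K=7) at p = 3/5 gives 6872224/9765625.

6872224/9765625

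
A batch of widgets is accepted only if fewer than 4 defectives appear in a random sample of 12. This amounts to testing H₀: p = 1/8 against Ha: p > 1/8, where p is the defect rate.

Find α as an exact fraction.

3629108645/68719476736

α = P(reject H₀ | H₀ true) = P(Y ≥ 4 | p = 1/8), Y ~ Binomial(12, 1/8).
Via the complement, α = 1 − Σ_{j=0}^{3} C(12,j)(1/8)^j(7/8)^{12-j} = 3629108645/68719476736.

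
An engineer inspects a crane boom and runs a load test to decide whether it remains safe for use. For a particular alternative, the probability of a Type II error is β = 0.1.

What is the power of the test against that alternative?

Power = 1 − β = 1 − 0.1 = 0.9.

0.9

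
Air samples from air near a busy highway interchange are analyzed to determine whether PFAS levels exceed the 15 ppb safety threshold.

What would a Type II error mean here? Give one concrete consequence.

With the conventional null hypothesis that the PFAS concentration is at or below 15 ppb (safe):
A Type II error is failing to reject H₀ when H₀ is false.
Here that means certifying the site as safe when actually the PFAS concentration exceeds 15 ppb.

A Type II error would mean concluding that the PFAS concentration is at or below 15 ppb (safe) (or at least failing to establish that the PFAS concentration exceeds 15 ppb) when in fact the PFAS concentration exceeds 15 ppb. Consequence: a site with unsafe PFAS levels is certified clean, and people continue to be exposed.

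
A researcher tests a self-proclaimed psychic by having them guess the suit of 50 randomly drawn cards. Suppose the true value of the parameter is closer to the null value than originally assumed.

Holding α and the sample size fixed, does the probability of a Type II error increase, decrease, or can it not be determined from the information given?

It increases.

A smaller true effect puts the Ha sampling distribution closer to H₀, so more of it falls in the non-rejection region.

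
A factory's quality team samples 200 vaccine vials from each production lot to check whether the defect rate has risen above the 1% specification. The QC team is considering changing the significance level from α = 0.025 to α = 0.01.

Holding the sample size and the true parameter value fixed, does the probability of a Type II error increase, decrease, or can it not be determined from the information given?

A smaller α moves the rejection region further into the tail. With the alternative true, more outcomes now fall outside the rejection region, so failing to reject becomes more likely.

It increases.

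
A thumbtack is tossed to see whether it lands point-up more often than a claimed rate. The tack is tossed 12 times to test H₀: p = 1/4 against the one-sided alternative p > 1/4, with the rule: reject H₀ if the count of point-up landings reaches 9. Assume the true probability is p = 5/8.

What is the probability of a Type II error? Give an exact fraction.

49315179861/68719476736

A Type II error is failing to reject when Ha holds: with p = 5/8, β = P(K ≤ 8).
Adding the binomial probabilities P(K=0)+…+P(K=8) at p = 5/8 gives 49315179861/68719476736.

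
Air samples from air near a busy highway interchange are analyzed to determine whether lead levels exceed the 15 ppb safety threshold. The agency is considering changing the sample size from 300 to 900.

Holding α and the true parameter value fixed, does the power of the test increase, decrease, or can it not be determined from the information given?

It increases.

A larger sample reduces the standard error, pulling the sampling distribution under Ha further from the non-rejection region.
Since power = 1 − β and β decreases, power increases.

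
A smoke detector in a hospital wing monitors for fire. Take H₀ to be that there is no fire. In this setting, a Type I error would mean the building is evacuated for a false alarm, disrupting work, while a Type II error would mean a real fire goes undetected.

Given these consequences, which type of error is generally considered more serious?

Type II error

The Type II consequence (a real fire goes undetected) is more severe than the Type I consequence (the building is evacuated for a false alarm, disrupting work).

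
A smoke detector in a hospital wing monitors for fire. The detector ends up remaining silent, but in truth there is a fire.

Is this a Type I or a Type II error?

The null hypothesis here is that there is no fire.
'Remaining silent' corresponds to failing to reject H₀.
H₀ was not rejected but H₀ is false — a Type II error (false negative).

Type II error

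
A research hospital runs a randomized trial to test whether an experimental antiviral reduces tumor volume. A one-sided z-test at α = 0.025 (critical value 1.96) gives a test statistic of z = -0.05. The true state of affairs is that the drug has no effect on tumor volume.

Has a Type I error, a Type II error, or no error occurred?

No error (correct decision).

The conventional null hypothesis is that the drug has no effect on tumor volume.
Since z = -0.05 ≤ z* = 1.96, H₀ is not rejected.
H₀ is true (actually the drug has no effect on tumor volume).
The decision matches the true state — no error.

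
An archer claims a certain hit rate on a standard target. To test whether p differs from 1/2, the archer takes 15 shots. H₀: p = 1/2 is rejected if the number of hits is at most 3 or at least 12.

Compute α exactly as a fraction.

9/256

Under H₀, K ~ Binomial(15, 1/2); α is the probability of landing in either tail, P(K ≤ 3) + P(K ≥ 12).
Each tail has probability (1 + 15 + 105 + 455)/32768; doubling gives α = 1152/32768 = 9/256.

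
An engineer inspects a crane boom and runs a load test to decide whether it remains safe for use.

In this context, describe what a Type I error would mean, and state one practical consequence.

A Type I error would mean concluding that the structure is structurally deficient when in fact the structure meets the required load capacity (safe). Consequence: a sound structure is closed unnecessarily, at significant cost and disruption.

With the conventional null hypothesis that the structure meets the required load capacity (safe):
A Type I error is rejecting H₀ when H₀ is true.
Here that means closing the structure for repairs when actually the structure meets the required load capacity (safe).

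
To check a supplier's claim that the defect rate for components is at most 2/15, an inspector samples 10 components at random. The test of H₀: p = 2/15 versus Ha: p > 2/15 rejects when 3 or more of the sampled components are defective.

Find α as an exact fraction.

Under H₀, X ~ Binomial(10, 2/15); the Type I error rate is P(X ≥ 3).
Via the complement, α = 1 − Σ_{j=0}^{2} C(10,j)(2/15)^j(13/15)^{10-j} = 26623460512/192216796875.

26623460512/192216796875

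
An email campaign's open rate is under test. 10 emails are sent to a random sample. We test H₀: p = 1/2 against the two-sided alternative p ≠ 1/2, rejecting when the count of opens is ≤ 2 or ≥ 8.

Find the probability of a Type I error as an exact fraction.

α = P(S ≤ 2 or S ≥ 8 | p = 1/2), S ~ Binomial(10, 1/2).
The two tails are symmetric, so α = 2·(1 + 10 + 45)/2^10 = 112/1024 = 7/64.

7/64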